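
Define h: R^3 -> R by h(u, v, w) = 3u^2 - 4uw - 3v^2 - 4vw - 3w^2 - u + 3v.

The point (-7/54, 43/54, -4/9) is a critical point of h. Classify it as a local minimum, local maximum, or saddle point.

The Hessian is constant: H = [[6, 0, -4], [0, -6, -4], [-4, -4, -6]].
Leading principal minors: Δ₁ = 6, Δ₂ = -36, Δ₃ = 216.
The minors fit neither the all-positive nor the alternating-sign pattern, so H is indefinite: a saddle point.

saddle point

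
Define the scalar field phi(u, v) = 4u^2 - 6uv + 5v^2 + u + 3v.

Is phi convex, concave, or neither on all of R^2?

phi is quadratic, so its Hessian is the constant matrix H = [[8, -6], [-6, 10]].
det(H) = 44, tr(H) = 18.
det(H) > 0 and tr(H) > 0, so H is positive definite everywhere: convex.

convex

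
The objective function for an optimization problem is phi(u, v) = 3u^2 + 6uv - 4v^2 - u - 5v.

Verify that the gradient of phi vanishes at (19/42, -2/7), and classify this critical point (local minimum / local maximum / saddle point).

∇phi = (6u + 6v - 1, 6u - 8v - 5); substituting (19/42, -2/7) gives ∇phi = (0, 0), so (19/42, -2/7) is indeed a critical point.
The Hessian of phi is constant: H = [[6, 6], [6, -8]].
det(H) = 6·(-8) − 6² = -84.
Since det(H) < 0, H is indefinite and the critical point is a saddle point.

saddle point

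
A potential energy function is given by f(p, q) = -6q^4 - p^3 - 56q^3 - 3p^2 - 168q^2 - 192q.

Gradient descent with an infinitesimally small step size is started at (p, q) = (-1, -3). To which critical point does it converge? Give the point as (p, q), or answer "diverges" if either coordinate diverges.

f is separable, so gradient descent decouples: p follows -∂f/∂p, q follows -∂f/∂q.
∂f/∂p = -3p(p + 2); at p=-1 this is 3, so p decreases.
∂f/∂q = -24(q + 1)(q + 2)(q + 4); at q=-3 this is -48, so q increases.
p converges to its nearest critical value -2 (a local min of the p-part); q converges to -2. The iterate converges to (-2, -2).

(-2, -2)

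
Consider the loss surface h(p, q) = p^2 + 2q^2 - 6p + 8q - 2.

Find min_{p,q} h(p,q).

h(p,q) separates as A(p) + B(q) − 2, so its minimum is min A + min B − 2.
A'(p) = 2p - 6 vanishes at p ∈ {3}; B'(q) = 4q + 8 vanishes at q ∈ {-2}.
Local minima of A (where A''>0): A(3)=-9. Local minima of B: B(-2)=-8.
So the global minimum of h is A(3) + B(-2) − 2 = -9 − 8 − 2 = -19, attained at (3, -2).

-19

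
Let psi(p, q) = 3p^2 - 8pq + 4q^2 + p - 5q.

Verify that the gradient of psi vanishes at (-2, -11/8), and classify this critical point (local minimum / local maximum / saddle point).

∇psi = (6p - 8q + 1, -8p + 8q - 5); substituting (-2, -11/8) gives ∇psi = (0, 0), so (-2, -11/8) is indeed a critical point.
The Hessian of psi is constant: H = [[6, -8], [-8, 8]].
det(H) = 6·8 − (-8)² = -16.
Since det(H) < 0, H is indefinite and the critical point is a saddle point.

saddle point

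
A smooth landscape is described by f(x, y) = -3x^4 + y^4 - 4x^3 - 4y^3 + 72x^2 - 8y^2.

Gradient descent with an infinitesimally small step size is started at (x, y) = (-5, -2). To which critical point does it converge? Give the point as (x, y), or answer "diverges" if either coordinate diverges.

diverges

f is separable, so gradient descent decouples: x follows -∂f/∂x, y follows -∂f/∂y.
∂f/∂x = -12x(x - 3)(x + 4); at x=-5 this is 480, so x decreases.
∂f/∂y = 4y(y - 4)(y + 1); at y=-2 this is -48, so y increases.
The x-coordinate has no critical point in that direction and runs off to infinity.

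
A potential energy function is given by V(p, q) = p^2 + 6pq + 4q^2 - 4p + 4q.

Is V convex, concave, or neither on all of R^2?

V is quadratic, so its Hessian is the constant matrix H = [[2, 6], [6, 8]].
det(H) = -20, tr(H) = 10.
det(H) < 0, so H is indefinite: neither convex nor concave.

neither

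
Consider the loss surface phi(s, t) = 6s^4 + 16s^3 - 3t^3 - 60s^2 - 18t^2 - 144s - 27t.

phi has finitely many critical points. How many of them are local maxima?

phi separates as a function of s plus a function of t, so ∇phi=0 decouples.
∂phi/∂s = 24(s - 2)(s + 1)(s + 3) = 0 at s ∈ {-3, -1, 2}; ∂phi/∂t = -9(t + 1)(t + 3) = 0 at t ∈ {-3, -1}.
The Hessian is diagonal: diag(phi_ss, phi_tt). Second derivatives: phi_ss(-3)=240, phi_ss(-1)=-144, phi_ss(2)=360; phi_tt(-3)=18, phi_tt(-1)=-18.
Local maxima occur where both diagonal entries negative: (-1, -1). Count: 1.

1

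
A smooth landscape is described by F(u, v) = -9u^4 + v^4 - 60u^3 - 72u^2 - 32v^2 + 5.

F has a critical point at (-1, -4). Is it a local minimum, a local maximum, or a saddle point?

local minimum

The mixed partial ∂²F/∂u∂v is 0, so the Hessian at any point is diag(F_uu, F_vv) = diag(-36(3u^2 + 10u + 4), 4(3v^2 - 16)).
At (-1, -4): H = diag(108, 128).
Both eigenvalues are positive, so H is positive definite: a local minimum.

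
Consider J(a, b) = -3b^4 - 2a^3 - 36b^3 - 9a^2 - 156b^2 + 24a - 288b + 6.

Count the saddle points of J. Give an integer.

3

J separates as a function of a plus a function of b, so ∇J=0 decouples.
∂J/∂a = -6(a - 1)(a + 4) = 0 at a ∈ {-4, 1}; ∂J/∂b = -12(b + 2)(b + 3)(b + 4) = 0 at b ∈ {-4, -3, -2}.
The Hessian is diagonal: diag(J_aa, J_bb). Second derivatives: J_aa(-4)=30, J_aa(1)=-30; J_bb(-4)=-24, J_bb(-3)=12, J_bb(-2)=-24.
Saddle points occur where the two diagonal entries have opposite signs: (-4, -4), (-4, -2), (1, -3). Count: 3.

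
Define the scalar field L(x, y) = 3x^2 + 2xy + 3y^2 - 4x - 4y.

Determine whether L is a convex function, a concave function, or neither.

L is quadratic, so its Hessian is the constant matrix H = [[6, 2], [2, 6]].
det(H) = 32, tr(H) = 12.
det(H) > 0 and tr(H) > 0, so H is positive definite everywhere: convex.

convex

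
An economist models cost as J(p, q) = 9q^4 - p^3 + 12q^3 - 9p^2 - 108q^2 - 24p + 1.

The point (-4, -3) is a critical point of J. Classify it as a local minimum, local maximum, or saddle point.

The mixed partial ∂²J/∂p∂q is 0, so the Hessian at any point is diag(J_pp, J_qq) = diag(-6(p + 3), 36(3q^2 + 2q - 6)).
At (-4, -3): H = diag(6, 540).
Both eigenvalues are positive, so H is positive definite: a local minimum.

local minimum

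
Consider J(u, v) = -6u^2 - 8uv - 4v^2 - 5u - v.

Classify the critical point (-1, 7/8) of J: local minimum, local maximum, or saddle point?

local maximum

The Hessian of J is constant: H = [[-12, -8], [-8, -8]].
det(H) = (-12)·(-8) − (-8)² = 32.
det(H) > 0 and tr(H) = -20 < 0, so H is negative definite and the point is a local maximum.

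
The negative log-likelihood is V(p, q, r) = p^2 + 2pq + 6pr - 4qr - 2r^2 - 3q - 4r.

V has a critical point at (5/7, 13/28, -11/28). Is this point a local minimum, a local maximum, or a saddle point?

saddle point

The Hessian is constant: H = [[2, 2, 6], [2, 0, -4], [6, -4, -4]].
Leading principal minors: Δ₁ = 2, Δ₂ = -4, Δ₃ = -112.
The minors fit neither the all-positive nor the alternating-sign pattern, so H is indefinite: a saddle point.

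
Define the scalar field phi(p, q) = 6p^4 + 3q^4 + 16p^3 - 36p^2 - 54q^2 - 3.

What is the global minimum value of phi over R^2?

-516

phi(p,q) separates as A(p) + B(q) − 3, so its minimum is min A + min B − 3.
A'(p) = 24p(p - 1)(p + 3) vanishes at p ∈ {-3, 0, 1}; B'(q) = 12q(q - 3)(q + 3) vanishes at q ∈ {-3, 0, 3}.
Local minima of A (where A''>0): A(-3)=-270, A(1)=-14. Local minima of B: B(-3)=-243, B(3)=-243.
So the global minimum of phi is A(-3) + B(-3) − 3 = -270 − 243 − 3 = -516, attained at (-3, -3).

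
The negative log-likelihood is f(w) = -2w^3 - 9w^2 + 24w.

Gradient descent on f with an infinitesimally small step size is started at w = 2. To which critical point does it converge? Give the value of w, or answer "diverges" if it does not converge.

f'(w) = -6(w - 1)(w + 4), so f'(2) = -36.
Gradient descent moves in the -f' direction, i.e. w is increasing.
There is no critical point above w=2, and f' keeps the same sign, so the iterate runs off to +∞.

diverges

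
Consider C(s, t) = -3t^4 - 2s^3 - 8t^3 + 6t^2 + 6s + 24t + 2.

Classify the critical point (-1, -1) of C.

local minimum

The mixed partial ∂²C/∂s∂t is 0, so the Hessian at any point is diag(C_ss, C_tt) = diag(-12s, 12(-3t^2 - 4t + 1)).
At (-1, -1): H = diag(12, 24).
Both eigenvalues are positive, so H is positive definite: a local minimum.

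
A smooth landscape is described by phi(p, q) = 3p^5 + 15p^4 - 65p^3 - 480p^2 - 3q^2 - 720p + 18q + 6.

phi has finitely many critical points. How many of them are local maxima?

2

phi separates as a function of p plus a function of q, so ∇phi=0 decouples.
∂phi/∂p = 15(p - 4)(p + 1)(p + 3)(p + 4) = 0 at p ∈ {-4, -3, -1, 4}; ∂phi/∂q = -6(q - 3) = 0 at q ∈ {3}.
The Hessian is diagonal: diag(phi_pp, phi_qq). Second derivatives: phi_pp(-4)=-360, phi_pp(-3)=210, phi_pp(-1)=-450, phi_pp(4)=4200; phi_qq(3)=-6.
Local maxima occur where both diagonal entries negative: (-4, 3), (-1, 3). Count: 2.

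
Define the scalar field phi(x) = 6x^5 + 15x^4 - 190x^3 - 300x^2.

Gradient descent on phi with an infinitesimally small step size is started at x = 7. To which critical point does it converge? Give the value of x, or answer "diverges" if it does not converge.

phi'(x) = 30x(x - 4)(x + 1)(x + 5), so phi'(7) = 60480.
Gradient descent moves in the -phi' direction, i.e. x is decreasing.
The nearest critical point in that direction is x = 4, where phi'' = 5400 > 0 (a local minimum). The iterate converges there.

4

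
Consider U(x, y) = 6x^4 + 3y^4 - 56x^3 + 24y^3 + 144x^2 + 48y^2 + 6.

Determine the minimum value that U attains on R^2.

6

U(x,y) separates as P(x) + Q(y) + 6, so its minimum is min P + min Q + 6.
P'(x) = 24x(x - 4)(x - 3) vanishes at x ∈ {0, 3, 4}; Q'(y) = 12y(y + 2)(y + 4) vanishes at y ∈ {-4, -2, 0}.
Local minima of P (where P''>0): P(0)=0, P(4)=256. Local minima of Q: Q(-4)=0, Q(0)=0.
So the global minimum of U is P(0) + Q(-4) + 6 = 0 + 0 + 6 = 6, attained at (0, -4).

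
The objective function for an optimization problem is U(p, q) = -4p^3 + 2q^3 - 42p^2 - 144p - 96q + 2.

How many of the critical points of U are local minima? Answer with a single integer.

U separates as a function of p plus a function of q, so ∇U=0 decouples.
∂U/∂p = -12(p + 3)(p + 4) = 0 at p ∈ {-4, -3}; ∂U/∂q = 6(q - 4)(q + 4) = 0 at q ∈ {-4, 4}.
The Hessian is diagonal: diag(U_pp, U_qq). Second derivatives: U_pp(-4)=12, U_pp(-3)=-12; U_qq(-4)=-48, U_qq(4)=48.
Local minima occur where both diagonal entries positive: (-4, 4). Count: 1.

1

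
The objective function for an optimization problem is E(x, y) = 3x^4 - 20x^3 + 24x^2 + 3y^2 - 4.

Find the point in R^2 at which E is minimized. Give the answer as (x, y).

E(x,y) separates as P(x) + Q(y) − 4, so its minimum is min P + min Q − 4.
P'(x) = 12x(x - 4)(x - 1) vanishes at x ∈ {0, 1, 4}; Q'(y) = 6y vanishes at y ∈ {0}.
Local minima of P (where P''>0): P(0)=0, P(4)=-128. Local minima of Q: Q(0)=0.
So the global minimum of E is P(4) + Q(0) − 4 = -128 + 0 − 4 = -132, attained at (4, 0).

(4, 0)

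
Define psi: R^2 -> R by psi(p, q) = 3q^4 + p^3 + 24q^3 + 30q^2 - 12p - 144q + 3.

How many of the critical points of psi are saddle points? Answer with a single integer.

psi separates as a function of p plus a function of q, so ∇psi=0 decouples.
∂psi/∂p = 3(p - 2)(p + 2) = 0 at p ∈ {-2, 2}; ∂psi/∂q = 12(q - 1)(q + 3)(q + 4) = 0 at q ∈ {-4, -3, 1}.
The Hessian is diagonal: diag(psi_pp, psi_qq). Second derivatives: psi_pp(-2)=-12, psi_pp(2)=12; psi_qq(-4)=60, psi_qq(-3)=-48, psi_qq(1)=240.
Saddle points occur where the two diagonal entries have opposite signs: (-2, -4), (-2, 1), (2, -3). Count: 3.

3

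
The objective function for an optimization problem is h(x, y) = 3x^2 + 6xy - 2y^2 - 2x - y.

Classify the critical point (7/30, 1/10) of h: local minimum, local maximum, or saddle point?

The Hessian of h is constant: H = [[6, 6], [6, -4]].
det(H) = 6·(-4) − 6² = -60.
Since det(H) < 0, H is indefinite and the critical point is a saddle point.

saddle point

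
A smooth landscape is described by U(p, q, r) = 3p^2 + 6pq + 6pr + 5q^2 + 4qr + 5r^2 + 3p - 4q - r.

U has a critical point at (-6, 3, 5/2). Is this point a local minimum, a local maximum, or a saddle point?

local minimum

The Hessian is constant: H = [[6, 6, 6], [6, 10, 4], [6, 4, 10]].
Leading principal minors: Δ₁ = 6, Δ₂ = 24, Δ₃ = 72.
All leading minors are positive, so H is positive definite: a local minimum.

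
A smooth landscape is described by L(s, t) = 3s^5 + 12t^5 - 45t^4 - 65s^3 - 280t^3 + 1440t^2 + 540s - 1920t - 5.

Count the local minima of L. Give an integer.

4

L separates as a function of s plus a function of t, so ∇L=0 decouples.
∂L/∂s = 15(s - 3)(s - 2)(s + 2)(s + 3) = 0 at s ∈ {-3, -2, 2, 3}; ∂L/∂t = 60(t - 4)(t - 2)(t - 1)(t + 4) = 0 at t ∈ {-4, 1, 2, 4}.
The Hessian is diagonal: diag(L_ss, L_tt). Second derivatives: L_ss(-3)=-450, L_ss(-2)=300, L_ss(2)=-300, L_ss(3)=450; L_tt(-4)=-14400, L_tt(1)=900, L_tt(2)=-720, L_tt(4)=2880.
Local minima occur where both diagonal entries positive: (-2, 1), (-2, 4), (3, 1), (3, 4). Count: 4.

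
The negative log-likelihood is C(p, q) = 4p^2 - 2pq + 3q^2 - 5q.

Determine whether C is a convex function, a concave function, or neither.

C is quadratic, so its Hessian is the constant matrix H = [[8, -2], [-2, 6]].
det(H) = 44, tr(H) = 14.
det(H) > 0 and tr(H) > 0, so H is positive definite everywhere: convex.

convex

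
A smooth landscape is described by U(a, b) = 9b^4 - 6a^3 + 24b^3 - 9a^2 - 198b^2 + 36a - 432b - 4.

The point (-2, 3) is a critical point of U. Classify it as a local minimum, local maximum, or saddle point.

The mixed partial ∂²U/∂a∂b is 0, so the Hessian at any point is diag(U_aa, U_bb) = diag(-18(2a + 1), 36(3b^2 + 4b - 11)).
At (-2, 3): H = diag(54, 1008).
Both eigenvalues are positive, so H is positive definite: a local minimum.

local minimum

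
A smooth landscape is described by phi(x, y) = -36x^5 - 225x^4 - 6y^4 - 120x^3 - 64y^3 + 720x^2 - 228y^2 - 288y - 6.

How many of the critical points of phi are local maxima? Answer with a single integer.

4

phi separates as a function of x plus a function of y, so ∇phi=0 decouples.
∂phi/∂x = -180x(x - 1)(x + 2)(x + 4) = 0 at x ∈ {-4, -2, 0, 1}; ∂phi/∂y = -24(y + 1)(y + 3)(y + 4) = 0 at y ∈ {-4, -3, -1}.
The Hessian is diagonal: diag(phi_xx, phi_yy). Second derivatives: phi_xx(-4)=7200, phi_xx(-2)=-2160, phi_xx(0)=1440, phi_xx(1)=-2700; phi_yy(-4)=-72, phi_yy(-3)=48, phi_yy(-1)=-144.
Local maxima occur where both diagonal entries negative: (-2, -4), (-2, -1), (1, -4), (1, -1). Count: 4.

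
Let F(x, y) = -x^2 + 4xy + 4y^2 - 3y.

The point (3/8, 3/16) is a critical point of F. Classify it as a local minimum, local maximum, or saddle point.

saddle point

The Hessian of F is constant: H = [[-2, 4], [4, 8]].
det(H) = (-2)·8 − 4² = -32.
Since det(H) < 0, H is indefinite and the critical point is a saddle point.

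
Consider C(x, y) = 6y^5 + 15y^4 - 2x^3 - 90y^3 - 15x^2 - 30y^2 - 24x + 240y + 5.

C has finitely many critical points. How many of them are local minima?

2

C separates as a function of x plus a function of y, so ∇C=0 decouples.
∂C/∂x = -6(x + 1)(x + 4) = 0 at x ∈ {-4, -1}; ∂C/∂y = 30(y - 2)(y - 1)(y + 1)(y + 4) = 0 at y ∈ {-4, -1, 1, 2}.
The Hessian is diagonal: diag(C_xx, C_yy). Second derivatives: C_xx(-4)=18, C_xx(-1)=-18; C_yy(-4)=-2700, C_yy(-1)=540, C_yy(1)=-300, C_yy(2)=540.
Local minima occur where both diagonal entries positive: (-4, -1), (-4, 2). Count: 2.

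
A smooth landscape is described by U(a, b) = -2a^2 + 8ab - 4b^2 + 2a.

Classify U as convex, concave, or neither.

U is quadratic, so its Hessian is the constant matrix H = [[-4, 8], [8, -8]].
det(H) = -32, tr(H) = -12.
det(H) < 0, so H is indefinite: neither convex nor concave.

neither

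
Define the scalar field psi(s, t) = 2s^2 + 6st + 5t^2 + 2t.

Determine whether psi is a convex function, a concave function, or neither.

convex

psi is quadratic, so its Hessian is the constant matrix H = [[4, 6], [6, 10]].
det(H) = 4, tr(H) = 14.
det(H) > 0 and tr(H) > 0, so H is positive definite everywhere: convex.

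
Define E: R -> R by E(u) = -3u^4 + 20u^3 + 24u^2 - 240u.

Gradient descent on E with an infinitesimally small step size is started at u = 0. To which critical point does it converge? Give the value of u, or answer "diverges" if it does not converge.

E'(u) = -12(u - 5)(u - 2)(u + 2), so E'(0) = -240.
Gradient descent moves in the -E' direction, i.e. u is increasing.
The nearest critical point in that direction is u = 2, where E'' = 144 > 0 (a local minimum). The iterate converges there.

2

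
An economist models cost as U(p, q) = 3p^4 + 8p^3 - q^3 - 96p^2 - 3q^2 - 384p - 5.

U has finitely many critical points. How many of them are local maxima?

1

U separates as a function of p plus a function of q, so ∇U=0 decouples.
∂U/∂p = 12(p - 4)(p + 2)(p + 4) = 0 at p ∈ {-4, -2, 4}; ∂U/∂q = -3q(q + 2) = 0 at q ∈ {-2, 0}.
The Hessian is diagonal: diag(U_pp, U_qq). Second derivatives: U_pp(-4)=192, U_pp(-2)=-144, U_pp(4)=576; U_qq(-2)=6, U_qq(0)=-6.
Local maxima occur where both diagonal entries negative: (-2, 0). Count: 1.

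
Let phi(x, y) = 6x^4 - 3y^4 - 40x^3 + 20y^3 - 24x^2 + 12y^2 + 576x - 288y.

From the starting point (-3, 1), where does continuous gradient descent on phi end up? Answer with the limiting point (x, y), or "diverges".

phi is separable, so gradient descent decouples: x follows -∂phi/∂x, y follows -∂phi/∂y.
∂phi/∂x = 24(x - 4)(x - 3)(x + 2); at x=-3 this is -1008, so x increases.
∂phi/∂y = -12(y - 4)(y - 3)(y + 2); at y=1 this is -216, so y increases.
x converges to its nearest critical value -2 (a local min of the x-part); y converges to 3. The iterate converges to (-2, 3).

(-2, 3)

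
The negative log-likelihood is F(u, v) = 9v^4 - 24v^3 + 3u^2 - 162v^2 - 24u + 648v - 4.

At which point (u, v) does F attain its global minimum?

F(u,v) separates as P(u) + Q(v) − 4, so its minimum is min P + min Q − 4.
P'(u) = 6u - 24 vanishes at u ∈ {4}; Q'(v) = 36(v - 3)(v - 2)(v + 3) vanishes at v ∈ {-3, 2, 3}.
Local minima of P (where P''>0): P(4)=-48. Local minima of Q: Q(-3)=-2025, Q(3)=567.
So the global minimum of F is P(4) + Q(-3) − 4 = -48 − 2025 − 4 = -2077, attained at (4, -3).

(4, -3)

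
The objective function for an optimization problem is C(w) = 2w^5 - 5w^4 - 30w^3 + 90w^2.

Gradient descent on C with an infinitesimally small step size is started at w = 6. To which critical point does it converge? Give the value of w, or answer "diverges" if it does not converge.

C'(w) = 10w(w - 3)(w - 2)(w + 3), so C'(6) = 6480.
Gradient descent moves in the -C' direction, i.e. w is decreasing.
The nearest critical point in that direction is w = 3, where C'' = 180 > 0 (a local minimum). The iterate converges there.

3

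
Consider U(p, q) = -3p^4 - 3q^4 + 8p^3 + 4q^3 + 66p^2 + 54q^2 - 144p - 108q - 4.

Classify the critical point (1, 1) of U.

The mixed partial ∂²U/∂p∂q is 0, so the Hessian at any point is diag(U_pp, U_qq) = diag(12(-3p^2 + 4p + 11), 12(-3q^2 + 2q + 9)).
At (1, 1): H = diag(144, 96).
Both eigenvalues are positive, so H is positive definite: a local minimum.

local minimum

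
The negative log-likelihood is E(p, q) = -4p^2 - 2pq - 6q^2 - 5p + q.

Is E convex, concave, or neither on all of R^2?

concave

E is quadratic, so its Hessian is the constant matrix H = [[-8, -2], [-2, -12]].
det(H) = 92, tr(H) = -20.
det(H) > 0 and tr(H) < 0, so H is negative definite everywhere: concave.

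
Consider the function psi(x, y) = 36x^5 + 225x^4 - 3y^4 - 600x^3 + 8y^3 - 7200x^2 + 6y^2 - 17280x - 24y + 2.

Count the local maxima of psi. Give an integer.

psi separates as a function of x plus a function of y, so ∇psi=0 decouples.
∂psi/∂x = 180(x - 4)(x + 2)(x + 3)(x + 4) = 0 at x ∈ {-4, -3, -2, 4}; ∂psi/∂y = -12(y - 2)(y - 1)(y + 1) = 0 at y ∈ {-1, 1, 2}.
The Hessian is diagonal: diag(psi_xx, psi_yy). Second derivatives: psi_xx(-4)=-2880, psi_xx(-3)=1260, psi_xx(-2)=-2160, psi_xx(4)=60480; psi_yy(-1)=-72, psi_yy(1)=24, psi_yy(2)=-36.
Local maxima occur where both diagonal entries negative: (-4, -1), (-4, 2), (-2, -1), (-2, 2). Count: 4.

4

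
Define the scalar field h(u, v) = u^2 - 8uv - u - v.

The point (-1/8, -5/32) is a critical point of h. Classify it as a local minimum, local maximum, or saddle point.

The Hessian of h is constant: H = [[2, -8], [-8, 0]].
det(H) = 2·0 − (-8)² = -64.
Since det(H) < 0, H is indefinite and the critical point is a saddle point.

saddle point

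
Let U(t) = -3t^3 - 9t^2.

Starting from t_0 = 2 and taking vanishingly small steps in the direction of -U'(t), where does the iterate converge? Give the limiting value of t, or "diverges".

diverges

U'(t) = -9t(t + 2), so U'(2) = -72.
Gradient descent moves in the -U' direction, i.e. t is increasing.
There is no critical point above t=2, and U' keeps the same sign, so the iterate runs off to +∞.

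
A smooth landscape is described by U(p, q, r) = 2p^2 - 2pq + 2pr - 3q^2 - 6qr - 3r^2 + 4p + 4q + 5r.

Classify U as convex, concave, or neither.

U is quadratic, so its Hessian is the constant matrix H = [[4, -2, 2], [-2, -6, -6], [2, -6, -6]].
Leading principal minors: 4, -28, 96.
Neither pattern holds ⇒ H is indefinite ⇒ neither convex nor concave.

neither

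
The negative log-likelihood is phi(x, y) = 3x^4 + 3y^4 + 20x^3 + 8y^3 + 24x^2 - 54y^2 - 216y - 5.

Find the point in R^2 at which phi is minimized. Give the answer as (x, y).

phi(x,y) separates as P(x) + Q(y) − 5, so its minimum is min P + min Q − 5.
P'(x) = 12x(x + 1)(x + 4) vanishes at x ∈ {-4, -1, 0}; Q'(y) = 12(y - 3)(y + 2)(y + 3) vanishes at y ∈ {-3, -2, 3}.
Local minima of P (where P''>0): P(-4)=-128, P(0)=0. Local minima of Q: Q(-3)=189, Q(3)=-675.
So the global minimum of phi is P(-4) + Q(3) − 5 = -128 − 675 − 5 = -808, attained at (-4, 3).

(-4, 3)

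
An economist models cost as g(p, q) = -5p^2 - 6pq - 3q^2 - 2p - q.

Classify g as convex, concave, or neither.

g is quadratic, so its Hessian is the constant matrix H = [[-10, -6], [-6, -6]].
det(H) = 24, tr(H) = -16.
det(H) > 0 and tr(H) < 0, so H is negative definite everywhere: concave.

concave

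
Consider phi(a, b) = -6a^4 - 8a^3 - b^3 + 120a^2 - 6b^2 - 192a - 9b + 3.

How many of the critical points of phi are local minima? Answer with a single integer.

phi separates as a function of a plus a function of b, so ∇phi=0 decouples.
∂phi/∂a = -24(a - 2)(a - 1)(a + 4) = 0 at a ∈ {-4, 1, 2}; ∂phi/∂b = -3(b + 1)(b + 3) = 0 at b ∈ {-3, -1}.
The Hessian is diagonal: diag(phi_aa, phi_bb). Second derivatives: phi_aa(-4)=-720, phi_aa(1)=120, phi_aa(2)=-144; phi_bb(-3)=6, phi_bb(-1)=-6.
Local minima occur where both diagonal entries positive: (1, -3). Count: 1.

1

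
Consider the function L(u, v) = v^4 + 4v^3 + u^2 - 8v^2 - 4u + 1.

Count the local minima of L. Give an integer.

2

L separates as a function of u plus a function of v, so ∇L=0 decouples.
∂L/∂u = 2(u - 2) = 0 at u ∈ {2}; ∂L/∂v = 4v(v - 1)(v + 4) = 0 at v ∈ {-4, 0, 1}.
The Hessian is diagonal: diag(L_uu, L_vv). Second derivatives: L_uu(2)=2; L_vv(-4)=80, L_vv(0)=-16, L_vv(1)=20.
Local minima occur where both diagonal entries positive: (2, -4), (2, 1). Count: 2.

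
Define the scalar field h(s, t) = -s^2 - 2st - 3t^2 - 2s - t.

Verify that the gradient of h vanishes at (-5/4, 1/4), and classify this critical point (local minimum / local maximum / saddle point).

local maximum

∇h = (-2s - 2t - 2, -2s - 6t - 1); substituting (-5/4, 1/4) gives ∇h = (0, 0), so (-5/4, 1/4) is indeed a critical point.
The Hessian of h is constant: H = [[-2, -2], [-2, -6]].
det(H) = (-2)·(-6) − (-2)² = 8.
det(H) > 0 and tr(H) = -8 < 0, so H is negative definite and the point is a local maximum.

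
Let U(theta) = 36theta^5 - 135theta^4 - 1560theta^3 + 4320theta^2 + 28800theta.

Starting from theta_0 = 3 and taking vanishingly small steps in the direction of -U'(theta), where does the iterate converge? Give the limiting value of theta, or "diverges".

U'(theta) = 180(theta - 5)(theta - 4)(theta + 2)(theta + 4), so U'(3) = 12600.
Gradient descent moves in the -U' direction, i.e. theta is decreasing.
The nearest critical point in that direction is theta = -2, where U'' = 15120 > 0 (a local minimum). The iterate converges there.

-2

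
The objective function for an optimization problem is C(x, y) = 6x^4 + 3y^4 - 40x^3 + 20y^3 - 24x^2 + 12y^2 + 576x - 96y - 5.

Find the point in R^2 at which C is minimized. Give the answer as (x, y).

(-2, 1)

C(x,y) separates as P(x) + Q(y) − 5, so its minimum is min P + min Q − 5.
P'(x) = 24(x - 4)(x - 3)(x + 2) vanishes at x ∈ {-2, 3, 4}; Q'(y) = 12(y - 1)(y + 2)(y + 4) vanishes at y ∈ {-4, -2, 1}.
Local minima of P (where P''>0): P(-2)=-832, P(4)=896. Local minima of Q: Q(-4)=64, Q(1)=-61.
So the global minimum of C is P(-2) + Q(1) − 5 = -832 − 61 − 5 = -898, attained at (-2, 1).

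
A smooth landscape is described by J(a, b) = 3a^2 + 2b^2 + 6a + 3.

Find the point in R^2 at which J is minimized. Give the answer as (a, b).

(-1, 0)

J(a,b) separates as P(a) + Q(b) + 3, so its minimum is min P + min Q + 3.
P'(a) = 6a + 6 vanishes at a ∈ {-1}; Q'(b) = 4b vanishes at b ∈ {0}.
Local minima of P (where P''>0): P(-1)=-3. Local minima of Q: Q(0)=0.
So the global minimum of J is P(-1) + Q(0) + 3 = -3 + 0 + 3 = 0, attained at (-1, 0).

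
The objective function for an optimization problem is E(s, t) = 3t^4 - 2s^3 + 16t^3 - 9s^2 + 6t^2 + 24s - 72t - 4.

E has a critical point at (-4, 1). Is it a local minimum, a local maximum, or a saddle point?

local minimum

The mixed partial ∂²E/∂s∂t is 0, so the Hessian at any point is diag(E_ss, E_tt) = diag(-6(2s + 3), 12(3t^2 + 8t + 1)).
At (-4, 1): H = diag(30, 144).
Both eigenvalues are positive, so H is positive definite: a local minimum.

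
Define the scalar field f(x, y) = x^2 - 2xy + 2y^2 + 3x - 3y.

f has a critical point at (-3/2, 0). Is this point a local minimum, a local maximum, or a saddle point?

The Hessian of f is constant: H = [[2, -2], [-2, 4]].
det(H) = 2·4 − (-2)² = 4.
det(H) > 0 and tr(H) = 6 > 0, so H is positive definite and the point is a local minimum.

local minimum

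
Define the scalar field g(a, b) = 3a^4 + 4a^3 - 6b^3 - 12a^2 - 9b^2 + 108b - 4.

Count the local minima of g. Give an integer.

g separates as a function of a plus a function of b, so ∇g=0 decouples.
∂g/∂a = 12a(a - 1)(a + 2) = 0 at a ∈ {-2, 0, 1}; ∂g/∂b = -18(b - 2)(b + 3) = 0 at b ∈ {-3, 2}.
The Hessian is diagonal: diag(g_aa, g_bb). Second derivatives: g_aa(-2)=72, g_aa(0)=-24, g_aa(1)=36; g_bb(-3)=90, g_bb(2)=-90.
Local minima occur where both diagonal entries positive: (-2, -3), (1, -3). Count: 2.

2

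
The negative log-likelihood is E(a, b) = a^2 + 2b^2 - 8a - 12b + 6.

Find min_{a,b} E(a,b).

-28

E(a,b) separates as P(a) + Q(b) + 6, so its minimum is min P + min Q + 6.
P'(a) = 2a - 8 vanishes at a ∈ {4}; Q'(b) = 4b - 12 vanishes at b ∈ {3}.
Local minima of P (where P''>0): P(4)=-16. Local minima of Q: Q(3)=-18.
So the global minimum of E is P(4) + Q(3) + 6 = -16 − 18 + 6 = -28, attained at (4, 3).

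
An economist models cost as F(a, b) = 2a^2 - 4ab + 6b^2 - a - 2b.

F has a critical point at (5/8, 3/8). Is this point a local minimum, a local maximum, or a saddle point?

local minimum

The Hessian of F is constant: H = [[4, -4], [-4, 12]].
det(H) = 4·12 − (-4)² = 32.
det(H) > 0 and tr(H) = 16 > 0, so H is positive definite and the point is a local minimum.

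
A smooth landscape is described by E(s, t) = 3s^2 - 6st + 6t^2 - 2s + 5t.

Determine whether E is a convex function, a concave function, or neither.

convex

E is quadratic, so its Hessian is the constant matrix H = [[6, -6], [-6, 12]].
det(H) = 36, tr(H) = 18.
det(H) > 0 and tr(H) > 0, so H is positive definite everywhere: convex.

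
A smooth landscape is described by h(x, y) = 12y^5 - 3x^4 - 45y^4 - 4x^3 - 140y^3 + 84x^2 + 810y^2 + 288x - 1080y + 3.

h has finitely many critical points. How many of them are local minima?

h separates as a function of x plus a function of y, so ∇h=0 decouples.
∂h/∂x = -12(x - 4)(x + 2)(x + 3) = 0 at x ∈ {-3, -2, 4}; ∂h/∂y = 60(y - 3)(y - 2)(y - 1)(y + 3) = 0 at y ∈ {-3, 1, 2, 3}.
The Hessian is diagonal: diag(h_xx, h_yy). Second derivatives: h_xx(-3)=-84, h_xx(-2)=72, h_xx(4)=-504; h_yy(-3)=-7200, h_yy(1)=480, h_yy(2)=-300, h_yy(3)=720.
Local minima occur where both diagonal entries positive: (-2, 1), (-2, 3). Count: 2.

2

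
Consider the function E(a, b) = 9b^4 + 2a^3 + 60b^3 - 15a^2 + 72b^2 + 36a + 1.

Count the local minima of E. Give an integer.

E separates as a function of a plus a function of b, so ∇E=0 decouples.
∂E/∂a = 6(a - 3)(a - 2) = 0 at a ∈ {2, 3}; ∂E/∂b = 36b(b + 1)(b + 4) = 0 at b ∈ {-4, -1, 0}.
The Hessian is diagonal: diag(E_aa, E_bb). Second derivatives: E_aa(2)=-6, E_aa(3)=6; E_bb(-4)=432, E_bb(-1)=-108, E_bb(0)=144.
Local minima occur where both diagonal entries positive: (3, -4), (3, 0). Count: 2.

2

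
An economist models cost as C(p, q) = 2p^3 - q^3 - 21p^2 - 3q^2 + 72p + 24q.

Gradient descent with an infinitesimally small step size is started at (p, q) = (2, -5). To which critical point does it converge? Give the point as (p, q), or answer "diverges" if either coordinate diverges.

C is separable, so gradient descent decouples: p follows -∂C/∂p, q follows -∂C/∂q.
∂C/∂p = 6(p - 4)(p - 3); at p=2 this is 12, so p decreases.
∂C/∂q = -3(q - 2)(q + 4); at q=-5 this is -21, so q increases.
The p-coordinate has no critical point in that direction and runs off to infinity.

diverges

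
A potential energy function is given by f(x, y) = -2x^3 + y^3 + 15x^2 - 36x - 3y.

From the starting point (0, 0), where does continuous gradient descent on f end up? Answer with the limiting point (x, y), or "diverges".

f is separable, so gradient descent decouples: x follows -∂f/∂x, y follows -∂f/∂y.
∂f/∂x = -6(x - 3)(x - 2); at x=0 this is -36, so x increases.
∂f/∂y = 3(y - 1)(y + 1); at y=0 this is -3, so y increases.
x converges to its nearest critical value 2 (a local min of the x-part); y converges to 1. The iterate converges to (2, 1).

(2, 1)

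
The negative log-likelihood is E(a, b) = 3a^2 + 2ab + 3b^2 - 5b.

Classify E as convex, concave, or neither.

E is quadratic, so its Hessian is the constant matrix H = [[6, 2], [2, 6]].
det(H) = 32, tr(H) = 12.
det(H) > 0 and tr(H) > 0, so H is positive definite everywhere: convex.

convex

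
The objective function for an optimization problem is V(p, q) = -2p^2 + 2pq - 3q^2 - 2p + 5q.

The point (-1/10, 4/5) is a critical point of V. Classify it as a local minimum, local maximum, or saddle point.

The Hessian of V is constant: H = [[-4, 2], [2, -6]].
det(H) = (-4)·(-6) − 2² = 20.
det(H) > 0 and tr(H) = -10 < 0, so H is negative definite and the point is a local maximum.

local maximum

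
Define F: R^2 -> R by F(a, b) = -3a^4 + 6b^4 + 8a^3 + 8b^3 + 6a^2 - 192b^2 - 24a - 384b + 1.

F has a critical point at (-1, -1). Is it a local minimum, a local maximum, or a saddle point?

local maximum

The mixed partial ∂²F/∂a∂b is 0, so the Hessian at any point is diag(F_aa, F_bb) = diag(12(-3a^2 + 4a + 1), 24(3b^2 + 2b - 16)).
At (-1, -1): H = diag(-72, -360).
Both eigenvalues are negative, so H is negative definite: a local maximum.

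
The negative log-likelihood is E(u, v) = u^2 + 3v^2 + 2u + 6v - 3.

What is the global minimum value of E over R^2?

E(u,v) separates as P(u) + Q(v) − 3, so its minimum is min P + min Q − 3.
P'(u) = 2u + 2 vanishes at u ∈ {-1}; Q'(v) = 6v + 6 vanishes at v ∈ {-1}.
Local minima of P (where P''>0): P(-1)=-1. Local minima of Q: Q(-1)=-3.
So the global minimum of E is P(-1) + Q(-1) − 3 = -1 − 3 − 3 = -7, attained at (-1, -1).

-7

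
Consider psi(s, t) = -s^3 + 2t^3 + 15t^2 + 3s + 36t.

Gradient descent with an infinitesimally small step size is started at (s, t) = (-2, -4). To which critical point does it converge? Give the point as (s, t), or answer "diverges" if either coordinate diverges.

diverges

psi is separable, so gradient descent decouples: s follows -∂psi/∂s, t follows -∂psi/∂t.
∂psi/∂s = -3(s - 1)(s + 1); at s=-2 this is -9, so s increases.
∂psi/∂t = 6(t + 2)(t + 3); at t=-4 this is 12, so t decreases.
The t-coordinate has no critical point in that direction and runs off to infinity.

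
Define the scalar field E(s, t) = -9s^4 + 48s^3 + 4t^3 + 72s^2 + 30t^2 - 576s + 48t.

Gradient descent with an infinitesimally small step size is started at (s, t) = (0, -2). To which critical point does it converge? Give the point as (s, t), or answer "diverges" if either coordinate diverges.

E is separable, so gradient descent decouples: s follows -∂E/∂s, t follows -∂E/∂t.
∂E/∂s = -36(s - 4)(s - 2)(s + 2); at s=0 this is -576, so s increases.
∂E/∂t = 12(t + 1)(t + 4); at t=-2 this is -24, so t increases.
s converges to its nearest critical value 2 (a local min of the s-part); t converges to -1. The iterate converges to (2, -1).

(2, -1)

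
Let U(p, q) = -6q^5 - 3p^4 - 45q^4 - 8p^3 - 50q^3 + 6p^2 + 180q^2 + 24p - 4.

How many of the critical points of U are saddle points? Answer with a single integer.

6

U separates as a function of p plus a function of q, so ∇U=0 decouples.
∂U/∂p = -12(p - 1)(p + 1)(p + 2) = 0 at p ∈ {-2, -1, 1}; ∂U/∂q = -30q(q - 1)(q + 3)(q + 4) = 0 at q ∈ {-4, -3, 0, 1}.
The Hessian is diagonal: diag(U_pp, U_qq). Second derivatives: U_pp(-2)=-36, U_pp(-1)=24, U_pp(1)=-72; U_qq(-4)=600, U_qq(-3)=-360, U_qq(0)=360, U_qq(1)=-600.
Saddle points occur where the two diagonal entries have opposite signs: (-2, -4), (-2, 0), (-1, -3), (-1, 1), (1, -4), (1, 0). Count: 6.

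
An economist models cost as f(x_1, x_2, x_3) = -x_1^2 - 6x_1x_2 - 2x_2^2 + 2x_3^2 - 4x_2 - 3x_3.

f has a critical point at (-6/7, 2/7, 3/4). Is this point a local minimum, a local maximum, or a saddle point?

The Hessian is constant: H = [[-2, -6, 0], [-6, -4, 0], [0, 0, 4]].
Leading principal minors: Δ₁ = -2, Δ₂ = -28, Δ₃ = -112.
The minors fit neither the all-positive nor the alternating-sign pattern, so H is indefinite: a saddle point.

saddle point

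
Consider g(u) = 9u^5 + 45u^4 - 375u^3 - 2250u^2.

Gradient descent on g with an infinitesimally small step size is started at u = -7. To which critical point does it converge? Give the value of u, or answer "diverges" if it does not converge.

diverges

g'(u) = 45u(u - 5)(u + 4)(u + 5), so g'(-7) = 22680.
Gradient descent moves in the -g' direction, i.e. u is decreasing.
There is no critical point below u=-7, and g' keeps the same sign, so the iterate runs off to −∞.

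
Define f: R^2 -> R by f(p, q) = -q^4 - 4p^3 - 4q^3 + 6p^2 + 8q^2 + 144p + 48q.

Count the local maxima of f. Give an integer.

f separates as a function of p plus a function of q, so ∇f=0 decouples.
∂f/∂p = -12(p - 4)(p + 3) = 0 at p ∈ {-3, 4}; ∂f/∂q = -4(q - 2)(q + 2)(q + 3) = 0 at q ∈ {-3, -2, 2}.
The Hessian is diagonal: diag(f_pp, f_qq). Second derivatives: f_pp(-3)=84, f_pp(4)=-84; f_qq(-3)=-20, f_qq(-2)=16, f_qq(2)=-80.
Local maxima occur where both diagonal entries negative: (4, -3), (4, 2). Count: 2.

2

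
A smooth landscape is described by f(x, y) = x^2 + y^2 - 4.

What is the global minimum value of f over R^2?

-4

f(x,y) separates as P(x) + Q(y) − 4, so its minimum is min P + min Q − 4.
P'(x) = 2x vanishes at x ∈ {0}; Q'(y) = 2y vanishes at y ∈ {0}.
Local minima of P (where P''>0): P(0)=0. Local minima of Q: Q(0)=0.
So the global minimum of f is P(0) + Q(0) − 4 = 0 + 0 − 4 = -4, attained at (0, 0).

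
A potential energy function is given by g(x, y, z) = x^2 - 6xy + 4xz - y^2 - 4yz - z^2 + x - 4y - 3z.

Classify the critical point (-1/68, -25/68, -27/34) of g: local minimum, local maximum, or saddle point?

saddle point

The Hessian is constant: H = [[2, -6, 4], [-6, -2, -4], [4, -4, -2]].
Leading principal minors: Δ₁ = 2, Δ₂ = -40, Δ₃ = 272.
The minors fit neither the all-positive nor the alternating-sign pattern, so H is indefinite: a saddle point.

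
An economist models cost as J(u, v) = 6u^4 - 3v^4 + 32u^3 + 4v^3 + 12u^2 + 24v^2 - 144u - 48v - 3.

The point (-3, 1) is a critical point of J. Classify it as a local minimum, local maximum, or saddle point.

local minimum

The mixed partial ∂²J/∂u∂v is 0, so the Hessian at any point is diag(J_uu, J_vv) = diag(24(3u^2 + 8u + 1), 12(-3v^2 + 2v + 4)).
At (-3, 1): H = diag(96, 36).
Both eigenvalues are positive, so H is positive definite: a local minimum.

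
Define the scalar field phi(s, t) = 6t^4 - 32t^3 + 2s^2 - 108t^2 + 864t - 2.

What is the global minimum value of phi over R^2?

phi(s,t) separates as P(s) + Q(t) − 2, so its minimum is min P + min Q − 2.
P'(s) = 4s vanishes at s ∈ {0}; Q'(t) = 24(t - 4)(t - 3)(t + 3) vanishes at t ∈ {-3, 3, 4}.
Local minima of P (where P''>0): P(0)=0. Local minima of Q: Q(-3)=-2214, Q(4)=1216.
So the global minimum of phi is P(0) + Q(-3) − 2 = 0 − 2214 − 2 = -2216, attained at (0, -3).

-2216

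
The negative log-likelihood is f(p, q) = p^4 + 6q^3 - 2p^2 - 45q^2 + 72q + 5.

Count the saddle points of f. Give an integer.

3

f separates as a function of p plus a function of q, so ∇f=0 decouples.
∂f/∂p = 4p(p - 1)(p + 1) = 0 at p ∈ {-1, 0, 1}; ∂f/∂q = 18(q - 4)(q - 1) = 0 at q ∈ {1, 4}.
The Hessian is diagonal: diag(f_pp, f_qq). Second derivatives: f_pp(-1)=8, f_pp(0)=-4, f_pp(1)=8; f_qq(1)=-54, f_qq(4)=54.
Saddle points occur where the two diagonal entries have opposite signs: (-1, 1), (0, 4), (1, 1). Count: 3.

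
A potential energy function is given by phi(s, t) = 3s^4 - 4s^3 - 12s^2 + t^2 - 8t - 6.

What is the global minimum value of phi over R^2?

-54

phi(s,t) separates as P(s) + Q(t) − 6, so its minimum is min P + min Q − 6.
P'(s) = 12s(s - 2)(s + 1) vanishes at s ∈ {-1, 0, 2}; Q'(t) = 2(t - 4) vanishes at t ∈ {4}.
Local minima of P (where P''>0): P(-1)=-5, P(2)=-32. Local minima of Q: Q(4)=-16.
So the global minimum of phi is P(2) + Q(4) − 6 = -32 − 16 − 6 = -54, attained at (2, 4).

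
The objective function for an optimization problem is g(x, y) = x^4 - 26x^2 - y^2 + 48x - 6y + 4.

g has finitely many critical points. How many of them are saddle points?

2

g separates as a function of x plus a function of y, so ∇g=0 decouples.
∂g/∂x = 4(x - 3)(x - 1)(x + 4) = 0 at x ∈ {-4, 1, 3}; ∂g/∂y = -2(y + 3) = 0 at y ∈ {-3}.
The Hessian is diagonal: diag(g_xx, g_yy). Second derivatives: g_xx(-4)=140, g_xx(1)=-40, g_xx(3)=56; g_yy(-3)=-2.
Saddle points occur where the two diagonal entries have opposite signs: (-4, -3), (3, -3). Count: 2.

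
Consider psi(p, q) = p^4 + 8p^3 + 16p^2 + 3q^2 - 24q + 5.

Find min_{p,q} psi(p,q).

psi(p,q) separates as A(p) + B(q) + 5, so its minimum is min A + min B + 5.
A'(p) = 4p(p + 2)(p + 4) vanishes at p ∈ {-4, -2, 0}; B'(q) = 6q - 24 vanishes at q ∈ {4}.
Local minima of A (where A''>0): A(-4)=0, A(0)=0. Local minima of B: B(4)=-48.
So the global minimum of psi is A(-4) + B(4) + 5 = 0 − 48 + 5 = -43, attained at (-4, 4).

-43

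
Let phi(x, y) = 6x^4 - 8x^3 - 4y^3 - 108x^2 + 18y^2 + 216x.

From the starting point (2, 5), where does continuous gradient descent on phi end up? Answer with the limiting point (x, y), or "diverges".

phi is separable, so gradient descent decouples: x follows -∂phi/∂x, y follows -∂phi/∂y.
∂phi/∂x = 24(x - 3)(x - 1)(x + 3); at x=2 this is -120, so x increases.
∂phi/∂y = -12y(y - 3); at y=5 this is -120, so y increases.
The y-coordinate has no critical point in that direction and runs off to infinity.

diverges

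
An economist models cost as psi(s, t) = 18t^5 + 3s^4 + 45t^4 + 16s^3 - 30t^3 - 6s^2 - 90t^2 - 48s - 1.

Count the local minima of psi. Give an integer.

psi separates as a function of s plus a function of t, so ∇psi=0 decouples.
∂psi/∂s = 12(s - 1)(s + 1)(s + 4) = 0 at s ∈ {-4, -1, 1}; ∂psi/∂t = 90t(t - 1)(t + 1)(t + 2) = 0 at t ∈ {-2, -1, 0, 1}.
The Hessian is diagonal: diag(psi_ss, psi_tt). Second derivatives: psi_ss(-4)=180, psi_ss(-1)=-72, psi_ss(1)=120; psi_tt(-2)=-540, psi_tt(-1)=180, psi_tt(0)=-180, psi_tt(1)=540.
Local minima occur where both diagonal entries positive: (-4, -1), (-4, 1), (1, -1), (1, 1). Count: 4.

4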